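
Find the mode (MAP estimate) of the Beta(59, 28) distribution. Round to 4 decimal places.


For Beta(a,b) with a,b > 1:
Mode = (a-1)/(a+b-2) = (59-1)/(87-2)
= 58/85 = 0.6824

0.6824


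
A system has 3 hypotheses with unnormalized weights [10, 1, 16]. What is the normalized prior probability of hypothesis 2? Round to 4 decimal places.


The normalized prior is the weight divided by the total.
Total weight = 27
P(H2) = 1 / 27 = 0.037

0.037


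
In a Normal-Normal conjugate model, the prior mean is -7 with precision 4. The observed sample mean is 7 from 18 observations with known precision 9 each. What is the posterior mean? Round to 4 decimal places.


Posterior precision = tau0 + n*tau = 4 + 18*9 = 166
Posterior mean = (tau0*mu0 + n*tau*xbar) / posterior_precision
= (4*-7 + 18*9*7) / 166
= 1106 / 166 = 6.6627

6.6627


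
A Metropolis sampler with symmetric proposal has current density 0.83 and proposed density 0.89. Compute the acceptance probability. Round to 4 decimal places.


For symmetric proposals, acceptance = min(1, pi(x*)/pi(x))
= min(1, 0.89/0.83)
= min(1, 1.0723) = 1.0

1.0


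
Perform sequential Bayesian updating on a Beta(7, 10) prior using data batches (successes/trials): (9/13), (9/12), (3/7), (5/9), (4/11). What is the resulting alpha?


Accumulate successes: 30
Posterior alpha = prior alpha + sum of successes
= 7 + 30 = 37

37


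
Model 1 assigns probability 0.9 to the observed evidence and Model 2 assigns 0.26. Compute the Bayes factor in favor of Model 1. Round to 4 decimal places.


BF = P(data|M1) / P(data|M2)
= 0.9 / 0.26 = 3.4615

3.4615


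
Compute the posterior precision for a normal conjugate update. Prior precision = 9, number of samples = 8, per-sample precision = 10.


tau_post = tau_0 + n * tau
= 9 + 8 * 10 = 89

89


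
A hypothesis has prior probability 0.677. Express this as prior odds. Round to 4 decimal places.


Odds = P(H) / P(not H) = 0.677 / 0.323
= 2.096

2.096


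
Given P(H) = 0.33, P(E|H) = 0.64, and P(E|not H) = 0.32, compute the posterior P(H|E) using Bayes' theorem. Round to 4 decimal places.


By Bayes' theorem: P(H|E) = P(E|H)*P(H) / P(E)
P(E) = P(E|H)*P(H) + P(E|not H)*P(not H)
P(E) = 0.64*0.33 + 0.32*0.67 = 0.4256
P(H|E) = 0.64*0.33 / 0.4256 = 0.4962

0.4962


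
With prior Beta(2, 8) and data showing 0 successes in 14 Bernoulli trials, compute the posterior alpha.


Conjugate update: alpha_posterior = alpha_prior + k
= 2 + 0 = 2

2


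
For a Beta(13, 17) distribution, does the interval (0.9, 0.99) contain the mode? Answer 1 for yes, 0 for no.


Mode of Beta(a,b) = (a-1)/(a+b-2)
= (13-1)/(13+17-2) = 0.4286
Check: 0.9 <= 0.4286 <= 0.99?
Result: 0

0


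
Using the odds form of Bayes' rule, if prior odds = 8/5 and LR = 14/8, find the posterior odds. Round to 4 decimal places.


Bayes' rule in odds form: posterior odds = prior odds * LR
= (8 * 14) / (5 * 8)
= 112/40 = 2.8

2.8


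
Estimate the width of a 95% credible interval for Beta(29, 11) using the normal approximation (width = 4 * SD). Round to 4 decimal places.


For Beta(a,b): Var = ab/((a+b)^2(a+b+1))
Var = 0.0049, SD = 0.0697
Approximate 95% CI width = 4 * 0.0697 = 0.2789

0.2789


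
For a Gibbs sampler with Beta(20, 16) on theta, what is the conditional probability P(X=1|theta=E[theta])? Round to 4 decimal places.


E[theta] = 20/(20+16) = 0.5556
P(X=1|theta) = theta = 0.5556

0.5556


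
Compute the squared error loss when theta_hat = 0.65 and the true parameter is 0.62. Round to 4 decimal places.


L = (theta_hat - theta_true)^2
= (0.65 - 0.62)^2
= 0.03^2 = 0.0009

0.0009


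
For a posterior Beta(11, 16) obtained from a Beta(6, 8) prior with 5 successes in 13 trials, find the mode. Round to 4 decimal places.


Mode = (alpha - 1) / (alpha + beta - 2)
= 10 / 25
= 0.4

0.4


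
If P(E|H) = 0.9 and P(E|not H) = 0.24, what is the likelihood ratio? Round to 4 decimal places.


Likelihood ratio = P(E|H) / P(E|not H)
= 0.9 / 0.24
= 3.75

3.75


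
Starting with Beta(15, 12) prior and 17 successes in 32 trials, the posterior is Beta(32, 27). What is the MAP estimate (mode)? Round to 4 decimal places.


The mode of Beta(a, b) when a > 1 and b > 1 is (a-1)/(a+b-2)
= (32 - 1) / (32 + 27 - 2)
= 31 / 57
= 0.5439

0.5439


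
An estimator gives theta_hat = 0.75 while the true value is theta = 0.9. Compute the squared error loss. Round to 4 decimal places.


The squared error loss is (theta_hat - theta)^2
= (0.75 - 0.9)^2
= (-0.15)^2 = 0.0225

0.0225


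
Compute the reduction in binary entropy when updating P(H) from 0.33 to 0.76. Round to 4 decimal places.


H_before = -p*log2(p) - (1-p)*log2(1-p) for p=0.33: 0.9149
H_after for p=0.76: 0.795
Reduction = 0.9149 - 0.795 = 0.1199

0.1199


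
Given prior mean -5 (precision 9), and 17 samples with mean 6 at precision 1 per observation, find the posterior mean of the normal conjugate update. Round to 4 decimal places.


The posterior mean is a precision-weighted average of prior and data.
Post. prec. = 9 + 17 = 26
Post. mean = (-45 + 102)/26 = 57/26 = 2.1923

2.1923


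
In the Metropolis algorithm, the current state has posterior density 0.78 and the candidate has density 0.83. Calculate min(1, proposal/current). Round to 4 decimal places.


Ratio = 0.83/0.78 = 1.0641
Acceptance probability = min(1, 1.0641)
= 1.0

1.0


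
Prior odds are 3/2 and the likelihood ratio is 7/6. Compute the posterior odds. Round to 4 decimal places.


Posterior odds = prior odds * likelihood ratio
= (3/2) * (7/6)
= 21 / 12
= 1.75

1.75


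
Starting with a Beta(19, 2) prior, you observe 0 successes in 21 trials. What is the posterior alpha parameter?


For a Beta-Binomial conjugate model:
Posterior alpha = prior alpha + number of successes
= 19 + 0 = 19

19


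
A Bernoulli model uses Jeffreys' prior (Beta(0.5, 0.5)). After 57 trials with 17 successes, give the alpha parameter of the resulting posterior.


Posterior = Beta(prior_alpha + successes, prior_beta + failures)
= Beta(0.5 + 17, 0.5 + 40)
Posterior alpha = 0.5 + k = 0.5 + 17 = 17.5

17.5


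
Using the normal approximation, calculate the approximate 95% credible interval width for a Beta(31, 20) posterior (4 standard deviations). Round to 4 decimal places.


Var(Beta) = 31*20/(51^2 * 52) = 0.0046
SD = 0.0677
Width ~ 4*SD = 0.2708

0.2708


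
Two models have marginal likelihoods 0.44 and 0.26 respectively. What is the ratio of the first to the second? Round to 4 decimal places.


Evidence ratio = 0.44 / 0.26
= 1.6923

1.6923


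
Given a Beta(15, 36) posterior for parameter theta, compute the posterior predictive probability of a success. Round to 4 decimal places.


For a Beta-Bernoulli model, the predictive probability is the mean:
P(success) = 15/(15+36) = 15/51 = 0.2941

0.2941


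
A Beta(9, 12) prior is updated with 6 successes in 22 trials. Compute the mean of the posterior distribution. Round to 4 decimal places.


After update: Beta(15, 28)
Mean = 15 / (15 + 28) = 15 / 43
= 0.3488

0.3488


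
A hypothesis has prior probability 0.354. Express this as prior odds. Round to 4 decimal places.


Odds = P(H) / P(not H) = 0.354 / 0.646
= 0.548

0.548


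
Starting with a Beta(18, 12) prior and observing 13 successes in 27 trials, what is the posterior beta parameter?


Posterior beta = prior beta + failures
Failures = 27 - 13 = 14
beta_post = 12 + 14 = 26

26


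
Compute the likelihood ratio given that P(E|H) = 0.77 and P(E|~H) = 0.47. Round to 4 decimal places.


LR = P(E|H) / P(E|~H)
= 0.77 / 0.47 = 1.6383

1.6383


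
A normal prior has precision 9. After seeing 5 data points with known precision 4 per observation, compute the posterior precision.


In the conjugate normal model, precisions add:
tau_posterior = tau_prior + n * tau_data
= 9 + 5*4 = 29

29


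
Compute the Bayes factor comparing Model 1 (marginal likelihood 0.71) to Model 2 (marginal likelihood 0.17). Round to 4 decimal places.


BF12 = marginal likelihood of M1 / marginal likelihood of M2
= 0.71/0.17
= 4.1765

4.1765


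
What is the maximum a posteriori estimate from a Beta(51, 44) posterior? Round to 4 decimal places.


The MAP estimate equals the mode of the distribution.
Mode of Beta(a,b) = (a-1)/(a+b-2)
= 50/93
= 0.5376

0.5376


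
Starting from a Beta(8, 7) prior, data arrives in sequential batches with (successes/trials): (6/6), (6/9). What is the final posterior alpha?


In sequential Bayesian updating, we sum all successes.
Total successes = 12
Final alpha = 8 + 12 = 20

20


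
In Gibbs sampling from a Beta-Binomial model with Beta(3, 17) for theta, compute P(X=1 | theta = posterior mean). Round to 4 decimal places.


Posterior mean = alpha/(alpha+beta) = 3/20 = 0.15
P(X=1|theta=mean) = theta = 0.15

0.15


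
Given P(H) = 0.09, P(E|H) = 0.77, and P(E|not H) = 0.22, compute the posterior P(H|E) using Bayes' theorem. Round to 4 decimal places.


By Bayes' theorem: P(H|E) = P(E|H)*P(H) / P(E)
P(E) = P(E|H)*P(H) + P(E|not H)*P(not H)
P(E) = 0.77*0.09 + 0.22*0.91 = 0.2695
P(H|E) = 0.77*0.09 / 0.2695 = 0.2571

0.2571


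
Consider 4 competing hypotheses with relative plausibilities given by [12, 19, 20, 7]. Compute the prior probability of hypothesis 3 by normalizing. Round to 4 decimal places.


Sum of weights = 12 + 19 + 20 + 7 = 58
Normalized prior for H3 = 20 / 58
= 0.3448

0.3448


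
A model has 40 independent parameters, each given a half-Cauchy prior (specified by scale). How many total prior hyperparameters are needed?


Each half-Cauchy prior needs 1 hyperparameter (scale).
Total = 1 * 40 = 40

40


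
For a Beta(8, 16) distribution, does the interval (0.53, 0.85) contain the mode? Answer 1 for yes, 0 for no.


Mode of Beta(a,b) = (a-1)/(a+b-2)
= (8-1)/(8+16-2) = 0.3182
Check: 0.53 <= 0.3182 <= 0.85?
Result: 0

0


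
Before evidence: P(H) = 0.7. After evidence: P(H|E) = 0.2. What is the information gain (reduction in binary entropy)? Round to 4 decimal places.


Prior entropy = 0.8813
Posterior entropy = 0.7219
Information gain = 0.8813 - 0.7219 = 0.1594

0.1594


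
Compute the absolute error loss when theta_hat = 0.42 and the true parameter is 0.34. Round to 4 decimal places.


L = |theta_hat - theta_true|
= |0.42 - 0.34| = 0.08

0.08


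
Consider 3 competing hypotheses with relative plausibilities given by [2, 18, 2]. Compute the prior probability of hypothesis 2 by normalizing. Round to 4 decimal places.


Sum of weights = 2 + 18 + 2 = 22
Normalized prior for H2 = 18 / 22
= 0.8182

0.8182


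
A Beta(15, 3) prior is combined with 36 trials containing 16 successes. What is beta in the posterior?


In conjugate updating:
beta_posterior = beta_prior + (n - k)
= 3 + (36 - 16)
= 3 + 20 = 23

23


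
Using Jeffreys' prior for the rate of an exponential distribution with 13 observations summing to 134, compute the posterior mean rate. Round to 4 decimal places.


Jeffreys' prior leads to posterior Gamma(13, 134).
Mean = 13/134 = 0.097

0.097


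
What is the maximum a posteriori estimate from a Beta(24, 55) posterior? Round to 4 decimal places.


The MAP estimate equals the mode of the distribution.
Mode of Beta(a,b) = (a-1)/(a+b-2)
= 23/77
= 0.2987

0.2987


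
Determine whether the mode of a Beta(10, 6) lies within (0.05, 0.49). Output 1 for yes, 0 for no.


First find the mode: (a-1)/(a+b-2) = 0.6429
Is 0.6429 in (0.05, 0.49)? 0

0


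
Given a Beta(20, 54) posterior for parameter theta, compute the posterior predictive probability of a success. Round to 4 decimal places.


For a Beta-Bernoulli model, the predictive probability is the mean:
P(success) = 20/(20+54) = 20/74 = 0.2703

0.2703


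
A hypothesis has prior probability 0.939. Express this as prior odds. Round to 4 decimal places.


Odds = P(H) / P(not H) = 0.939 / 0.061
= 15.3934

15.3934


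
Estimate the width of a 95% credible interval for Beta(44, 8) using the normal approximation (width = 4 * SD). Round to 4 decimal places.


For Beta(a,b): Var = ab/((a+b)^2(a+b+1))
Var = 0.0025, SD = 0.0496
Approximate 95% CI width = 4 * 0.0496 = 0.1982

0.1982


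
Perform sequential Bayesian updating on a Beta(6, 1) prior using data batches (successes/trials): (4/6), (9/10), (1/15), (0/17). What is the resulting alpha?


Accumulate successes: 14
Posterior alpha = prior alpha + sum of successes
= 6 + 14 = 20

20


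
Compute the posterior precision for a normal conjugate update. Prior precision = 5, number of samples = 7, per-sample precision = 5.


tau_post = tau_0 + n * tau
= 5 + 7 * 5 = 40

40


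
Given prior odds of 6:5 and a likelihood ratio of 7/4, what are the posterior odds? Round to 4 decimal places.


Posterior odds = prior odds * LR
Prior odds = 6/5 = 1.2
LR = 7/4 = 1.75
Posterior odds = 1.2 * 1.75 = 2.1

2.1


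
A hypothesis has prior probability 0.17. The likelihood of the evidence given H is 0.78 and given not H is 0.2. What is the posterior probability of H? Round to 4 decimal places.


Using Bayes' theorem:
P(E) = 0.17 * 0.78 + 0.83 * 0.2
P(E) = 0.2986
P(H|E) = (0.17 * 0.78) / 0.2986 = 0.4441

0.4441


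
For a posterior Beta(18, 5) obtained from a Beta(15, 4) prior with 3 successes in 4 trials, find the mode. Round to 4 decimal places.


Mode = (alpha - 1) / (alpha + beta - 2)
= 17 / 21
= 0.8095

0.8095


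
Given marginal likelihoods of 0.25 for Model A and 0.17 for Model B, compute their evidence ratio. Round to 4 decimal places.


Ratio = ML(A) / ML(B) = 0.25/0.17
= 1.4706

1.4706


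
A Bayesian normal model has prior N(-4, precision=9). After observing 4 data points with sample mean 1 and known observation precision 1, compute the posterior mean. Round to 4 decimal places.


Posterior mean = (prior_precision * prior_mean + n * data_precision * data_mean) / (prior_precision + n * data_precision)
Numerator = 9*-4 + 4*1*1 = -32
Denominator = 9 + 4*1 = 13
Posterior mean = -2.4615

-2.4615


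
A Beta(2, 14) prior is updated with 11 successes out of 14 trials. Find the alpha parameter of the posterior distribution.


In the Beta-Binomial conjugate update:
alpha_post = alpha_prior + successes
= 2 + 11
= 13

13


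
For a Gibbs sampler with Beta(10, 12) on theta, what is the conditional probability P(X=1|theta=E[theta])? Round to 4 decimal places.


E[theta] = 10/(10+12) = 0.4545
P(X=1|theta) = theta = 0.4545

0.4545


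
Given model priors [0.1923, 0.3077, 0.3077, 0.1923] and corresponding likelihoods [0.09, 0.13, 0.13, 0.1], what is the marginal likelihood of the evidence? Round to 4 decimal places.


P(E) = sum_i P(M_i) P(E|M_i)
= 0.0173 + 0.04 + 0.04 + 0.0192
= 0.1165

0.1165


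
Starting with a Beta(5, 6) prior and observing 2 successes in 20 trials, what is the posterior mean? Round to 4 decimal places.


Posterior parameters: alpha = 5 + 2 = 7
beta = 6 + 18 = 24
Posterior mean = alpha / (alpha + beta) = 7 / 31
= 0.2258

0.2258


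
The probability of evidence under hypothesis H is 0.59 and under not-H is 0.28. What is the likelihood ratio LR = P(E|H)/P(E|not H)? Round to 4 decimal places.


LR = 0.59 / 0.28
= 2.1071

2.1071


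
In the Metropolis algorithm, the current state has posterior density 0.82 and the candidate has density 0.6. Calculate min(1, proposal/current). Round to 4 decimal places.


Ratio = 0.6/0.82 = 0.7317
Acceptance probability = min(1, 0.7317)
= 0.7317

0.7317


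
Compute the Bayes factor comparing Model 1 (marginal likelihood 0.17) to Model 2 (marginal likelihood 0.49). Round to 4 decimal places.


BF12 = marginal likelihood of M1 / marginal likelihood of M2
= 0.17/0.49
= 0.3469

0.3469


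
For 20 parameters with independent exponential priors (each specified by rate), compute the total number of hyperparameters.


A exponential prior has 1 hyperparameter per parameter.
Total = 20 * 1 = 20

20


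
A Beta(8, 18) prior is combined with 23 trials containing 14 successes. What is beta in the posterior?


In conjugate updating:
beta_posterior = beta_prior + (n - k)
= 18 + (23 - 14)
= 18 + 9 = 27

27


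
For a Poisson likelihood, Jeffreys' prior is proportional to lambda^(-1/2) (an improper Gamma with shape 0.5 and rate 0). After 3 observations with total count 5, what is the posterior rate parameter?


Jeffreys' prior for Poisson is proportional to lambda^(-1/2).
Posterior is Gamma(0.5 + S, 0 + n) = Gamma(0.5 + 5, 3).
Posterior rate = 0 + n = 3

3.0


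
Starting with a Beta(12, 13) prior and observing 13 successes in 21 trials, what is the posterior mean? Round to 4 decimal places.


Posterior parameters: alpha = 12 + 13 = 25
beta = 13 + 8 = 21
Posterior mean = alpha / (alpha + beta) = 25 / 46
= 0.5435

0.5435


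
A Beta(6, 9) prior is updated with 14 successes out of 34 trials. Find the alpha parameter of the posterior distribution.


In the Beta-Binomial conjugate update:
alpha_post = alpha_prior + successes
= 6 + 14
= 20

20


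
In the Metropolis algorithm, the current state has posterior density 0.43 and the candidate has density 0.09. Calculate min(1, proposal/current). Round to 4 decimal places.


Ratio = 0.09/0.43 = 0.2093
Acceptance probability = min(1, 0.2093)
= 0.2093

0.2093


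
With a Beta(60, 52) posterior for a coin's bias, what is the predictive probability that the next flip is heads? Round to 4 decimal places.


The predictive probability equals the posterior mean.
P(next = heads) = alpha / (alpha + beta)
= 60 / 112 = 0.5357

0.5357


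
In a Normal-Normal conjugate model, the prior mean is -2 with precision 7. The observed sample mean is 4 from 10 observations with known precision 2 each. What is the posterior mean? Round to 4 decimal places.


Posterior precision = tau0 + n*tau = 7 + 10*2 = 27
Posterior mean = (tau0*mu0 + n*tau*xbar) / posterior_precision
= (7*-2 + 10*2*4) / 27
= 66 / 27 = 2.4444

2.4444


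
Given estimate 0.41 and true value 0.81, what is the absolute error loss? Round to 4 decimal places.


Absolute error = |estimate - true|
= |-0.4| = 0.4

0.4


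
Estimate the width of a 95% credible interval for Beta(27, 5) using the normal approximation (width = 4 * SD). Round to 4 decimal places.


For Beta(a,b): Var = ab/((a+b)^2(a+b+1))
Var = 0.004, SD = 0.0632
Approximate 95% CI width = 4 * 0.0632 = 0.2528

0.2528


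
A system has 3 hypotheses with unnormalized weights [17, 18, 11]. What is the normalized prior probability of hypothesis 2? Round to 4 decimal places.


The normalized prior is the weight divided by the total.
Total weight = 46
P(H2) = 18 / 46 = 0.3913

0.3913


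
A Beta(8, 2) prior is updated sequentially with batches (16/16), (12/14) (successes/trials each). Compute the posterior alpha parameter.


Sequential conjugate updating is equivalent to a single batch update.
Total successes across all batches = 28
alpha_posterior = alpha_prior + total_successes = 8 + 28
= 36

36


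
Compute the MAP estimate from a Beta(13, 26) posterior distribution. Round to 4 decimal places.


MAP = mode of Beta distribution
= (alpha - 1)/(alpha + beta - 2)
= (13-1)/(13+26-2)
= 12/37 = 0.3243

0.3243


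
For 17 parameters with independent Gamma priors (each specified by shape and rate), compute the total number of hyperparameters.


A Gamma prior has 2 hyperparameters per parameter.
Total = 17 * 2 = 34

34


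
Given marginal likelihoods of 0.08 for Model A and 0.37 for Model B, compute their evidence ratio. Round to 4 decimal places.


Ratio = ML(A) / ML(B) = 0.08/0.37
= 0.2162

0.2162


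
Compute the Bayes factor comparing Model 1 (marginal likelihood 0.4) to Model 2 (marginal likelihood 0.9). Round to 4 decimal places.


BF12 = marginal likelihood of M1 / marginal likelihood of M2
= 0.4/0.9
= 0.4444

0.4444


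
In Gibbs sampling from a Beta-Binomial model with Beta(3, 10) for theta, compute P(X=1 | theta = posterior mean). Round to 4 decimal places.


Posterior mean = alpha/(alpha+beta) = 3/13 = 0.2308
P(X=1|theta=mean) = theta = 0.2308

0.2308


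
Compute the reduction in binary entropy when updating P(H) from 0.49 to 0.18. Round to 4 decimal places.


H_before = -p*log2(p) - (1-p)*log2(1-p) for p=0.49: 0.9997
H_after for p=0.18: 0.6801
Reduction = 0.9997 - 0.6801 = 0.3196

0.3196


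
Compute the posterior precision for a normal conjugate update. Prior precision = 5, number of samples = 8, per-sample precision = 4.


tau_post = tau_0 + n * tau
= 5 + 8 * 4 = 37

37


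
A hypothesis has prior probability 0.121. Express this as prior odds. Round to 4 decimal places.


Odds = P(H) / P(not H) = 0.121 / 0.879
= 0.1377

0.1377


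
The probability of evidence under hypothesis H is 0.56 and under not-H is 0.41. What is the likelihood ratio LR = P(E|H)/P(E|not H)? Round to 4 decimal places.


LR = 0.56 / 0.41
= 1.3659

1.3659


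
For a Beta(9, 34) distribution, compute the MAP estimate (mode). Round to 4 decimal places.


MAP = mode = (a-1)/(a+b-2)
= (9-1)/(9+34-2)
= 8/41 = 0.1951

0.1951


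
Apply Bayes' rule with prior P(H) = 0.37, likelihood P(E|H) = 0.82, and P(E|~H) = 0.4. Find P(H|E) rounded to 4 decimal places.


Step 1: Compute marginal P(E) = P(E|H)P(H) + P(E|~H)P(~H)
= 0.82*0.37 + 0.4*0.63 = 0.5554
Step 2: P(H|E) = P(E|H)P(H)/P(E) = 0.3034/0.5554
= 0.5463

0.5463


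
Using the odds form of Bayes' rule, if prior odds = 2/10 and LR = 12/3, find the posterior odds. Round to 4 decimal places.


Bayes' rule in odds form: posterior odds = prior odds * LR
= (2 * 12) / (10 * 3)
= 24/30 = 0.8

0.8


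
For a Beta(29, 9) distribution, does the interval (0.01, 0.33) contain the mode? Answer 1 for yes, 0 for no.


Mode of Beta(a,b) = (a-1)/(a+b-2)
= (29-1)/(29+9-2) = 0.7778
Check: 0.01 <= 0.7778 <= 0.33?
Result: 0

0


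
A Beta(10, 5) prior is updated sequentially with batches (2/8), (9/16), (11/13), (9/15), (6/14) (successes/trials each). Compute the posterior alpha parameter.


Sequential conjugate updating is equivalent to a single batch update.
Total successes across all batches = 37
alpha_posterior = alpha_prior + total_successes = 10 + 37
= 47

47


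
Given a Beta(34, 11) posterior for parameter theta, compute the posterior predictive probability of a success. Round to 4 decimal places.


For a Beta-Bernoulli model, the predictive probability is the mean:
P(success) = 34/(34+11) = 34/45 = 0.7556

0.7556


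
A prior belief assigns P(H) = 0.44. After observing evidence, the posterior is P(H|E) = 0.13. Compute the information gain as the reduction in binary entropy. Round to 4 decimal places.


H(prior) = -0.44*log2(0.44) - 0.56*log2(0.56)
= 0.9896
H(post) = -0.13*log2(0.13) - 0.87*log2(0.87)
= 0.5574
IG = 0.9896 - 0.5574 = 0.4321

0.4321


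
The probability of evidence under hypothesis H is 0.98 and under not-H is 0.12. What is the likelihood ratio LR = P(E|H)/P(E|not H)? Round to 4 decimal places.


LR = 0.98 / 0.12
= 8.1667

8.1667


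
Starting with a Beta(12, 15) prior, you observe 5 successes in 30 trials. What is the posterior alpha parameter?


For a Beta-Binomial conjugate model:
Posterior alpha = prior alpha + number of successes
= 12 + 5 = 17

17


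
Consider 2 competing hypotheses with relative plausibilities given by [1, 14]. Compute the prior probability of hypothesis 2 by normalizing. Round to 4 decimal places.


Sum of weights = 1 + 14 = 15
Normalized prior for H2 = 14 / 15
= 0.9333

0.9333


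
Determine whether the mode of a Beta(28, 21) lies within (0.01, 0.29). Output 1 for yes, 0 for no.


First find the mode: (a-1)/(a+b-2) = 0.5745
Is 0.5745 in (0.01, 0.29)? 0

0


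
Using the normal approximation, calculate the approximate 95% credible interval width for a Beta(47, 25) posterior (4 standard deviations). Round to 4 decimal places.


Var(Beta) = 47*25/(72^2 * 73) = 0.0031
SD = 0.0557
Width ~ 4*SD = 0.2229

0.2229


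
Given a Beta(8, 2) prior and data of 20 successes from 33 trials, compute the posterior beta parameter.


Number of failures = 33 - 20 = 13
Posterior beta = 2 + 13 = 15

15


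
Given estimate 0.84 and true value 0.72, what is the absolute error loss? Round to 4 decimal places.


Absolute error = |estimate - true|
= |0.12| = 0.12

0.12


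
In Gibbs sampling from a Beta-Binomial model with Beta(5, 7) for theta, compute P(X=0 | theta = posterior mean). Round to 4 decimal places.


Posterior mean = alpha/(alpha+beta) = 5/12 = 0.4167
P(X=0|theta=mean) = 1 - theta = 0.5833

0.5833


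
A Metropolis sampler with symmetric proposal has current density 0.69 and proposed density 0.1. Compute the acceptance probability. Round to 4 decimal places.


For symmetric proposals, acceptance = min(1, pi(x*)/pi(x))
= min(1, 0.1/0.69)
= min(1, 0.1449) = 0.1449

0.1449


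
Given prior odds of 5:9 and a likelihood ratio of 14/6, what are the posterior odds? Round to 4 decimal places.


Posterior odds = prior odds * LR
Prior odds = 5/9 = 0.5556
LR = 14/6 = 2.3333
Posterior odds = 0.5556 * 2.3333 = 1.2963

1.2963


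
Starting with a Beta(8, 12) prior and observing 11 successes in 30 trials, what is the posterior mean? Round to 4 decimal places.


Posterior parameters: alpha = 8 + 11 = 19
beta = 12 + 19 = 31
Posterior mean = alpha / (alpha + beta) = 19 / 50
= 0.38

0.38


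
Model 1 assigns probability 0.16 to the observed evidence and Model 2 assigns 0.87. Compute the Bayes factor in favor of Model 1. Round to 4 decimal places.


BF = P(data|M1) / P(data|M2)
= 0.16 / 0.87 = 0.1839

0.1839


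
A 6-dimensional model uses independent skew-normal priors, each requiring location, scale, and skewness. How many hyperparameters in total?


Per parameter: 3 (location, scale, and skewness).
Total = 6 * 3 = 18

18


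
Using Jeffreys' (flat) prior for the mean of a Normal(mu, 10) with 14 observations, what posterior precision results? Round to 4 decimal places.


Flat prior means prior precision is 0.
Posterior precision = n / sigma^2 = 14/10 = 1.4

1.4


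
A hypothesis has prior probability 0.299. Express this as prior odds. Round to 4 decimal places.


Odds = P(H) / P(not H) = 0.299 / 0.701
= 0.4265

0.4265


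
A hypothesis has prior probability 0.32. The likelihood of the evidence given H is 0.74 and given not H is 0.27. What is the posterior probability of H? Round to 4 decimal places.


Using Bayes' theorem:
P(E) = 0.32 * 0.74 + 0.68 * 0.27
P(E) = 0.4204
P(H|E) = (0.32 * 0.74) / 0.4204 = 0.5633

0.5633


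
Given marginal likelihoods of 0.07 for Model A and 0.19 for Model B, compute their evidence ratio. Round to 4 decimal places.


Ratio = ML(A) / ML(B) = 0.07/0.19
= 0.3684

0.3684


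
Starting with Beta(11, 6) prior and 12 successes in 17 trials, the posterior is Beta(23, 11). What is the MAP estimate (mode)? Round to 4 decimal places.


The mode of Beta(a, b) when a > 1 and b > 1 is (a-1)/(a+b-2)
= (23 - 1) / (23 + 11 - 2)
= 22 / 32
= 0.6875

0.6875


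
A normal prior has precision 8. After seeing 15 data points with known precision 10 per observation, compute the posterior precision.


In the conjugate normal model, precisions add:
tau_posterior = tau_prior + n * tau_data
= 8 + 15*10 = 158

158


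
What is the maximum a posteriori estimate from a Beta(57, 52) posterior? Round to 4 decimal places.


The MAP estimate equals the mode of the distribution.
Mode of Beta(a,b) = (a-1)/(a+b-2)
= 56/107
= 0.5234

0.5234


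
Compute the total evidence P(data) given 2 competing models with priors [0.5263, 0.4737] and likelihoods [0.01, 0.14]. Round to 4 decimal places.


Marginal likelihood = sum P(model_i) * P(data|model_i)
Model 1: 0.5263 * 0.01 = 0.0053
Model 2: 0.4737 * 0.14 = 0.0663
Total = 0.0716

0.0716


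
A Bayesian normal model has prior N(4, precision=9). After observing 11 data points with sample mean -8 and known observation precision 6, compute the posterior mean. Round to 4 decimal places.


Posterior mean = (prior_precision * prior_mean + n * data_precision * data_mean) / (prior_precision + n * data_precision)
Numerator = 9*4 + 11*6*-8 = -492
Denominator = 9 + 11*6 = 75
Posterior mean = -6.56

-6.56


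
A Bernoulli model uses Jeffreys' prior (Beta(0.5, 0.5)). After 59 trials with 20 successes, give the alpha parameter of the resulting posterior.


Posterior = Beta(prior_alpha + successes, prior_beta + failures)
= Beta(0.5 + 20, 0.5 + 39)
Posterior alpha = 0.5 + k = 0.5 + 20 = 20.5

20.5


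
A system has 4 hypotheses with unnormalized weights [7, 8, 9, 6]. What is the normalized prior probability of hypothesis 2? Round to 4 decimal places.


The normalized prior is the weight divided by the total.
Total weight = 30
P(H2) = 8 / 30 = 0.2667

0.2667


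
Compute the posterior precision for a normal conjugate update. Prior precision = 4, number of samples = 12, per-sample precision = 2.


tau_post = tau_0 + n * tau
= 4 + 12 * 2 = 28

28


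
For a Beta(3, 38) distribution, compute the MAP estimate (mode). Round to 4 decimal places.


MAP = mode = (a-1)/(a+b-2)
= (3-1)/(3+38-2)
= 2/39 = 0.0513

0.0513


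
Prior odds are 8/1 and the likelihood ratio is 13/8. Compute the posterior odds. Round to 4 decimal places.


Posterior odds = prior odds * likelihood ratio
= (8/1) * (13/8)
= 104 / 8
= 13.0

13.0


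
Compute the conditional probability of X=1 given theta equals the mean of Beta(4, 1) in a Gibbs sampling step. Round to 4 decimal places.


Mean of Beta(4, 1) = 0.8
P(X=1 | theta=0.8) = 0.8

0.8


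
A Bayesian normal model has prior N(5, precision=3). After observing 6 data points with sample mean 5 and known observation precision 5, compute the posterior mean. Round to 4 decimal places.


Posterior mean = (prior_precision * prior_mean + n * data_precision * data_mean) / (prior_precision + n * data_precision)
Numerator = 3*5 + 6*5*5 = 165
Denominator = 3 + 6*5 = 33
Posterior mean = 5.0

5.0


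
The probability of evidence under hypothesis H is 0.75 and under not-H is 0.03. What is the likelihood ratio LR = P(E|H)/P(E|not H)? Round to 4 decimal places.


LR = 0.75 / 0.03
= 25.0

25.0


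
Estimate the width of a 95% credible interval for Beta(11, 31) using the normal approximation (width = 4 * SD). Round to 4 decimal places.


For Beta(a,b): Var = ab/((a+b)^2(a+b+1))
Var = 0.0045, SD = 0.067
Approximate 95% CI width = 4 * 0.067 = 0.2682

0.2682


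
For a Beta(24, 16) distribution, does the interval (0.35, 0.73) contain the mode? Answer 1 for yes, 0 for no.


Mode of Beta(a,b) = (a-1)/(a+b-2)
= (24-1)/(24+16-2) = 0.6053
Check: 0.35 <= 0.6053 <= 0.73?
Result: 1

1


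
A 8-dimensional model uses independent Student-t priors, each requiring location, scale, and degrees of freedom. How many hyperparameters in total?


Per parameter: 3 (location, scale, and degrees of freedom).
Total = 8 * 3 = 24

24


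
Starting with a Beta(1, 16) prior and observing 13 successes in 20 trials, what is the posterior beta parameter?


Posterior beta = prior beta + failures
Failures = 20 - 13 = 7
beta_post = 16 + 7 = 23

23


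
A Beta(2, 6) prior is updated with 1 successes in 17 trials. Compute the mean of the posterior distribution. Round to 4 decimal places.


After update: Beta(3, 22)
Mean = 3 / (3 + 22) = 3 / 25
= 0.12

0.12


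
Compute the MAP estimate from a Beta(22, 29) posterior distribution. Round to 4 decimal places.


MAP = mode of Beta distribution
= (alpha - 1)/(alpha + beta - 2)
= (22-1)/(22+29-2)
= 21/49 = 0.4286

0.4286


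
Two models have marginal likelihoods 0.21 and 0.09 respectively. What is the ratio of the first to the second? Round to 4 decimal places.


Evidence ratio = 0.21 / 0.09
= 2.3333

2.3333


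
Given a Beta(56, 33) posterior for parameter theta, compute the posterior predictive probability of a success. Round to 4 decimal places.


For a Beta-Bernoulli model, the predictive probability is the mean:
P(success) = 56/(56+33) = 56/89 = 0.6292

0.6292


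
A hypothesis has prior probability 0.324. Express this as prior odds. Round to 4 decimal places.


Odds = P(H) / P(not H) = 0.324 / 0.676
= 0.4793

0.4793


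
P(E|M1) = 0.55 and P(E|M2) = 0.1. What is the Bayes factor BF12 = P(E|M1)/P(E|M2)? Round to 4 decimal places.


Bayes factor BF12 = P(E|M1) / P(E|M2)
= 0.55 / 0.1
= 5.5

5.5


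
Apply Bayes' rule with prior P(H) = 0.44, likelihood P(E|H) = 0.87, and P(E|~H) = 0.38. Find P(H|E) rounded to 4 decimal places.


Step 1: Compute marginal P(E) = P(E|H)P(H) + P(E|~H)P(~H)
= 0.87*0.44 + 0.38*0.56 = 0.5956
Step 2: P(H|E) = P(E|H)P(H)/P(E) = 0.3828/0.5956
= 0.6427

0.6427


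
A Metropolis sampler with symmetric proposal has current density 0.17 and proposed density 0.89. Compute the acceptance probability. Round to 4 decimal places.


For symmetric proposals, acceptance = min(1, pi(x*)/pi(x))
= min(1, 0.89/0.17)
= min(1, 5.2353) = 1.0

1.0


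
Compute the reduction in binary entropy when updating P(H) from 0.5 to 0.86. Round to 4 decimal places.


H_before = -p*log2(p) - (1-p)*log2(1-p) for p=0.5: 1.0
H_after for p=0.86: 0.5842
Reduction = 1.0 - 0.5842 = 0.4158

0.4158


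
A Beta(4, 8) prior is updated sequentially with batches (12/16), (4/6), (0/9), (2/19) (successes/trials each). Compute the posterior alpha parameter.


Sequential conjugate updating is equivalent to a single batch update.
Total successes across all batches = 18
alpha_posterior = alpha_prior + total_successes = 4 + 18
= 22

22


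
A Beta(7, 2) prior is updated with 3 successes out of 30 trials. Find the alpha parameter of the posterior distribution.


In the Beta-Binomial conjugate update:
alpha_post = alpha_prior + successes
= 7 + 3
= 10

10


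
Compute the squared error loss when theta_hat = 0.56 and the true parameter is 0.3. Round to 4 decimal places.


L = (theta_hat - theta_true)^2
= (0.56 - 0.3)^2
= 0.26^2 = 0.0676

0.0676


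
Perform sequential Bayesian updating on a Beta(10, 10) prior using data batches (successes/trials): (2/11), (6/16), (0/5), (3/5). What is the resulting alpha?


Accumulate successes: 11
Posterior alpha = prior alpha + sum of successes
= 10 + 11 = 21

21


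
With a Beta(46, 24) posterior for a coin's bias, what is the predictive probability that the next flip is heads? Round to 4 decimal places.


The predictive probability equals the posterior mean.
P(next = heads) = alpha / (alpha + beta)
= 46 / 70 = 0.6571

0.6571


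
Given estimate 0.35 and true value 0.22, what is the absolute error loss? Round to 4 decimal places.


Absolute error = |estimate - true|
= |0.13| = 0.13

0.13


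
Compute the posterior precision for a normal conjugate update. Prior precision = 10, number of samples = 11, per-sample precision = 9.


tau_post = tau_0 + n * tau
= 10 + 11 * 9 = 109

109


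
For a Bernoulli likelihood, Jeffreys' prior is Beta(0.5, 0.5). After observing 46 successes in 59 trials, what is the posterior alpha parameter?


Jeffreys' prior for Bernoulli is Beta(0.5, 0.5).
Posterior is Beta(0.5 + k, 0.5 + n - k).
Posterior alpha = 0.5 + k = 0.5 + 46 = 46.5

46.5


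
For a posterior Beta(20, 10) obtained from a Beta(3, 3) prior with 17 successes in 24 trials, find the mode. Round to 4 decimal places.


Mode = (alpha - 1) / (alpha + beta - 2)
= 19 / 28
= 0.6786

0.6786


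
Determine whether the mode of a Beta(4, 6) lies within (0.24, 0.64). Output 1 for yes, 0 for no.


First find the mode: (a-1)/(a+b-2) = 0.375
Is 0.375 in (0.24, 0.64)? 1

1


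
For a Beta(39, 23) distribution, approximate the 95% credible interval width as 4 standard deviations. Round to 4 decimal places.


Variance of Beta(a,b) = ab / ((a+b)^2 * (a+b+1))
= 39*23 / ((62)^2 * 63)
= 0.0037
SD = sqrt(0.0037) = 0.0609
Width = 4 * SD = 0.2434

0.2434


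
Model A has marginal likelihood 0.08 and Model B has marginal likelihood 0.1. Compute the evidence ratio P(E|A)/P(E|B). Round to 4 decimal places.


Evidence ratio = P(E|A) / P(E|B)
= 0.08 / 0.1
= 0.8

0.8


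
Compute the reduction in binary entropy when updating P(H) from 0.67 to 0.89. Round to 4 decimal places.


H_before = -p*log2(p) - (1-p)*log2(1-p) for p=0.67: 0.9149
H_after for p=0.89: 0.4999
Reduction = 0.9149 - 0.4999 = 0.415

0.415


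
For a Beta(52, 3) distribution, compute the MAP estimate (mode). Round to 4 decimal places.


MAP = mode = (a-1)/(a+b-2)
= (52-1)/(52+3-2)
= 51/53 = 0.9623

0.9623


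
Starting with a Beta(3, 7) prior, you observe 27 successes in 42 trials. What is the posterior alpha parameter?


For a Beta-Binomial conjugate model:
Posterior alpha = prior alpha + number of successes
= 3 + 27 = 30

30


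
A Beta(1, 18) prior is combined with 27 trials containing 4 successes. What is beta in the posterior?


In conjugate updating:
beta_posterior = beta_prior + (n - k)
= 18 + (27 - 4)
= 18 + 23 = 41

41


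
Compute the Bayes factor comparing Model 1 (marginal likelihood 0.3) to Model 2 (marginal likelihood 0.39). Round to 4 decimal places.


BF12 = marginal likelihood of M1 / marginal likelihood of M2
= 0.3/0.39
= 0.7692

0.7692


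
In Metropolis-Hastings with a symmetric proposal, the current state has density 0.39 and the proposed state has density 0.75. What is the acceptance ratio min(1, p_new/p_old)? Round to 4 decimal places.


Ratio = p_new / p_old = 0.75 / 0.39 = 1.9231
Acceptance = min(1, 1.9231) = 1.0

1.0


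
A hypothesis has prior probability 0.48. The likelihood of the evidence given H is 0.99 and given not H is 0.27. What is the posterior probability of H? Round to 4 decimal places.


Using Bayes' theorem:
P(E) = 0.48 * 0.99 + 0.52 * 0.27
P(E) = 0.6156
P(H|E) = (0.48 * 0.99) / 0.6156 = 0.7719

0.7719


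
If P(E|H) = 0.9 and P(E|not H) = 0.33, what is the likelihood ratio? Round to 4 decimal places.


Likelihood ratio = P(E|H) / P(E|not H)
= 0.9 / 0.33
= 2.7273

2.7273


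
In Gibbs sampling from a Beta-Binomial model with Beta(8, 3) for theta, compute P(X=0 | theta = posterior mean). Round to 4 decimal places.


Posterior mean = alpha/(alpha+beta) = 8/11 = 0.7273
P(X=0|theta=mean) = 1 - theta = 0.2727

0.2727


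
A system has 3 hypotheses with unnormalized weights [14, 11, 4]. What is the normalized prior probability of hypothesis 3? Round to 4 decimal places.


The normalized prior is the weight divided by the total.
Total weight = 29
P(H3) = 4 / 29 = 0.1379

0.1379


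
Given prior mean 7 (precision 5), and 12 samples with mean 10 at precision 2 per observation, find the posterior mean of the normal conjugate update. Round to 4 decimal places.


The posterior mean is a precision-weighted average of prior and data.
Post. prec. = 5 + 24 = 29
Post. mean = (35 + 240)/29 = 275/29 = 9.4828

9.4828


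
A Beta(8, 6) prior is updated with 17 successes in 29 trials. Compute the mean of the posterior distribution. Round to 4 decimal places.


After update: Beta(25, 18)
Mean = 25 / (25 + 18) = 25 / 43
= 0.5814

0.5814


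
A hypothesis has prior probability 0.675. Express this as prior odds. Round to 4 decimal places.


Odds = P(H) / P(not H) = 0.675 / 0.325
= 2.0769

2.0769


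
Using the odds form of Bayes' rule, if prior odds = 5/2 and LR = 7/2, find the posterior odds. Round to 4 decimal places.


Bayes' rule in odds form: posterior odds = prior odds * LR
= (5 * 7) / (2 * 2)
= 35/4 = 8.75

8.75


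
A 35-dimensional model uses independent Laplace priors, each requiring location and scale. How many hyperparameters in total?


Per parameter: 2 (location and scale).
Total = 35 * 2 = 70

70


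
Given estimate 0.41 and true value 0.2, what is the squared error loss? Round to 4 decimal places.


Squared error = (estimate - true)^2
Difference = 0.21
Loss = 0.21^2 = 0.0441

0.0441
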